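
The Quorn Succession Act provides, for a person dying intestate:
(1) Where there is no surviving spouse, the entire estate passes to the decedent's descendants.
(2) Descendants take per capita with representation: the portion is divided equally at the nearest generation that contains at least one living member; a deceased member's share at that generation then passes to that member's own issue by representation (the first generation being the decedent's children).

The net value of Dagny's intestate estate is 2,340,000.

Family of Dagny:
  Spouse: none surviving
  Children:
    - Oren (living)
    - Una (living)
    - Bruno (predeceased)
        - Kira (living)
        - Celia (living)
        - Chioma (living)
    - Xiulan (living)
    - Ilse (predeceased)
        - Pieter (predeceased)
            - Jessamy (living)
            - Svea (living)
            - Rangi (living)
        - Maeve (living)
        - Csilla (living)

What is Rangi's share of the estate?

The entire 2,340,000 passes to the descendants.
That amount (2,340,000) is divided into 5 shares of 468,000: Oren, Una, and Xiulan each take 468,000; Bruno's 468,000 share passes to Bruno's issue; Ilse's 468,000 share passes to Ilse's issue.
Bruno's share (468,000) is divided into 3 shares of 156,000: Kira, Celia, and Chioma each take 156,000.
Ilse's share (468,000) is divided into 3 shares of 156,000: Maeve and Csilla each take 156,000; Pieter's 156,000 share passes to Pieter's issue.
Pieter's share (156,000) is divided into 3 shares of 52,000: Jessamy, Svea, and Rangi each take 52,000.

Rangi receives 52,000.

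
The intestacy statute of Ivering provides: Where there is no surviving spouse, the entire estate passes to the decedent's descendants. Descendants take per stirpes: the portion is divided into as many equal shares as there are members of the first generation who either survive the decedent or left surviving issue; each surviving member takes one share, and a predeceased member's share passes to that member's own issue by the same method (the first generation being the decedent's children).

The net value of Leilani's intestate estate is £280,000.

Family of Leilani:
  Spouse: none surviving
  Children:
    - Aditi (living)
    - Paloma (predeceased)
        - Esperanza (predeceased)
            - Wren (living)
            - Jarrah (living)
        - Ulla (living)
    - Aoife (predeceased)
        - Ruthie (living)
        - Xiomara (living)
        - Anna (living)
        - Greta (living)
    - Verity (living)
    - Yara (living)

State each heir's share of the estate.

The entire £280,000 passes to the descendants.
That amount (£280,000) is divided into 5 shares of £56,000: Aditi, Verity, and Yara each take £56,000; Paloma's £56,000 share passes to Paloma's issue; Aoife's £56,000 share passes to Aoife's issue.
Paloma's share (£56,000) is divided into 2 shares of £28,000: Ulla takes £28,000; Esperanza's £28,000 share passes to Esperanza's issue.
Esperanza's share (£28,000) is divided into 2 shares of £14,000: Wren and Jarrah each take £14,000.
Aoife's share (£56,000) is divided into 4 shares of £14,000: Ruthie, Xiomara, Anna, and Greta each take £14,000.

Aditi: £56,000; Wren: £14,000; Jarrah: £14,000; Ulla: £28,000; Ruthie: £14,000; Xiomara: £14,000; Anna: £14,000; Greta: £14,000; Verity: £56,000; Yara: £56,000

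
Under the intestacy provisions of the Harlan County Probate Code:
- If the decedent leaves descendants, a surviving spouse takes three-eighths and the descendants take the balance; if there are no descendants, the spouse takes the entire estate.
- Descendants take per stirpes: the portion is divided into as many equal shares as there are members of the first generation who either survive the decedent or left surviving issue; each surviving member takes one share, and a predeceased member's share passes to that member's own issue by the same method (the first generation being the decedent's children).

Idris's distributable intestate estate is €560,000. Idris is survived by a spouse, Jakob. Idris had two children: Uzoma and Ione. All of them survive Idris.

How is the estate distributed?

Jakob: €210,000; Uzoma: €175,000; Ione: €175,000

Jakob takes three-eighths of €560,000 = €210,000. The remaining €350,000 passes to the descendants.
The descendants' portion (€350,000) is divided into 2 shares of €175,000: Uzoma and Ione each take €175,000.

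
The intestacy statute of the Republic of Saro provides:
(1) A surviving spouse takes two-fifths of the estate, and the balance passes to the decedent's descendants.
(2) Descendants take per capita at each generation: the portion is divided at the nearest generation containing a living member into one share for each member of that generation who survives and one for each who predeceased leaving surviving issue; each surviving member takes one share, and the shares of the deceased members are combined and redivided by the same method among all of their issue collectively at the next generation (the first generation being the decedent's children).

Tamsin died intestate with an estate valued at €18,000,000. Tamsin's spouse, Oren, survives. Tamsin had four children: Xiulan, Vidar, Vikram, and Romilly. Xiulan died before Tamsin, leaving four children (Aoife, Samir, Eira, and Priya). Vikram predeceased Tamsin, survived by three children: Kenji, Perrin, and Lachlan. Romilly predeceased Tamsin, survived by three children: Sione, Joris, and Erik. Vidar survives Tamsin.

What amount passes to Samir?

Samir receives €810,000.

Oren takes two-fifths of €18,000,000 = €7,200,000. The remaining €10,800,000 passes to the descendants.
The descendants' portion (€10,800,000) is divided at the children's generation into 4 shares of €2,700,000. Vidar takes €2,700,000. The 3 shares of the deceased (Xiulan, Vikram, and Romilly) are combined into a pool of €8,100,000.
That pool (€8,100,000) is divided at the grandchildren's generation equally among Aoife, Samir, Eira, Priya, Kenji, Perrin, Lachlan, Sione, Joris, and Erik: €810,000 each.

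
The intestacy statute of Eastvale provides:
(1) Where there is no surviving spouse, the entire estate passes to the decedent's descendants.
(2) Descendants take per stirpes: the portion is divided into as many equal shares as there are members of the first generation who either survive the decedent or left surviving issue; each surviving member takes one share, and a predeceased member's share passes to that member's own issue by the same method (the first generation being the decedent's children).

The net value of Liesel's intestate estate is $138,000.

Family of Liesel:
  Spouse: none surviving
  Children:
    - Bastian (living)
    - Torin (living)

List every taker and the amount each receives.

The entire $138,000 passes to the descendants.
That amount ($138,000) is divided into 2 shares of $69,000: Bastian and Torin each take $69,000.

Bastian: $69,000; Torin: $69,000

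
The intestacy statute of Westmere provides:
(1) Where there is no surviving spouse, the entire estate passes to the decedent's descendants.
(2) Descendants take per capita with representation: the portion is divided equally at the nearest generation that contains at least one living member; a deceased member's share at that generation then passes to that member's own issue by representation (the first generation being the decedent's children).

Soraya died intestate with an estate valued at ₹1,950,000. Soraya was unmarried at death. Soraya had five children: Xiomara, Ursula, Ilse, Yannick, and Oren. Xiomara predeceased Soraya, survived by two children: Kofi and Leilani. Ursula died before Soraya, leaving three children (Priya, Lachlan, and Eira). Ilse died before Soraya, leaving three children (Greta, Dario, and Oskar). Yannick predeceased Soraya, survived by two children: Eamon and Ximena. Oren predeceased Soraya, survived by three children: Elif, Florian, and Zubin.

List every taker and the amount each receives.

Kofi: ₹150,000; Leilani: ₹150,000; Priya: ₹150,000; Lachlan: ₹150,000; Eira: ₹150,000; Greta: ₹150,000; Dario: ₹150,000; Oskar: ₹150,000; Eamon: ₹150,000; Ximena: ₹150,000; Elif: ₹150,000; Florian: ₹150,000; Zubin: ₹150,000

The entire ₹1,950,000 passes to the descendants.
No child survives, so the initial division is made at the grandchildren's generation.
That amount (₹1,950,000) is divided into 13 shares of ₹150,000: Kofi, Leilani, Priya, Lachlan, Eira, Greta, Dario, Oskar, Eamon, Ximena, Elif, Florian, and Zubin each take ₹150,000.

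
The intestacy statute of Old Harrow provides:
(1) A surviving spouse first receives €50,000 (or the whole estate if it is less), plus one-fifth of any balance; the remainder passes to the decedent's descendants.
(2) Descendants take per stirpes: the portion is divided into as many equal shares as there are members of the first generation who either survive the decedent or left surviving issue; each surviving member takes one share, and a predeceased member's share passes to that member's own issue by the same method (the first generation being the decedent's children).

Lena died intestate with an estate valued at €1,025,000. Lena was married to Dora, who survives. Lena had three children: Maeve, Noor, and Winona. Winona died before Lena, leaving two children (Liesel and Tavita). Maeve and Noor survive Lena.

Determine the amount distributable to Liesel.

Liesel receives €130,000.

Dora first takes €50,000, leaving a balance of €975,000. Dora then takes one-fifth of the balance (€195,000), for a total of €245,000. The remaining €780,000 passes to the descendants.
The descendants' portion (€780,000) is divided into 3 shares of €260,000: Maeve and Noor each take €260,000; Winona's €260,000 share passes to Winona's issue.
Winona's share (€260,000) is divided into 2 shares of €130,000: Liesel and Tavita each take €130,000.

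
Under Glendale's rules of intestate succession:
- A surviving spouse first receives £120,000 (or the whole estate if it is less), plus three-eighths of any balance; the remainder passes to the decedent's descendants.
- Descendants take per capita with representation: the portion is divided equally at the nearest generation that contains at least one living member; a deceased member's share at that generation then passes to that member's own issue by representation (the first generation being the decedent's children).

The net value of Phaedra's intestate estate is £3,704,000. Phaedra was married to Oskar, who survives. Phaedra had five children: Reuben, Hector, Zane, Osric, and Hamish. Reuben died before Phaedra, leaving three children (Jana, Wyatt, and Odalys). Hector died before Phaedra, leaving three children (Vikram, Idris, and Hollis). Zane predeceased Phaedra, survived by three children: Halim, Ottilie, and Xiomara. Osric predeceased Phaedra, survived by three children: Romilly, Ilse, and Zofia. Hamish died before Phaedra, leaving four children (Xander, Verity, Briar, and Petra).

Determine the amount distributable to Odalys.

Odalys receives £140,000.

Oskar first takes £120,000, leaving a balance of £3,584,000. Oskar then takes three-eighths of the balance (£1,344,000), for a total of £1,464,000. The remaining £2,240,000 passes to the descendants.
No child survives, so the initial division is made at the grandchildren's generation.
The descendants' portion (£2,240,000) is divided into 16 shares of £140,000: Jana, Wyatt, Odalys, Vikram, Idris, Hollis, Halim, Ottilie, Xiomara, Romilly, Ilse, Zofia, Xander, Verity, Briar, and Petra each take £140,000.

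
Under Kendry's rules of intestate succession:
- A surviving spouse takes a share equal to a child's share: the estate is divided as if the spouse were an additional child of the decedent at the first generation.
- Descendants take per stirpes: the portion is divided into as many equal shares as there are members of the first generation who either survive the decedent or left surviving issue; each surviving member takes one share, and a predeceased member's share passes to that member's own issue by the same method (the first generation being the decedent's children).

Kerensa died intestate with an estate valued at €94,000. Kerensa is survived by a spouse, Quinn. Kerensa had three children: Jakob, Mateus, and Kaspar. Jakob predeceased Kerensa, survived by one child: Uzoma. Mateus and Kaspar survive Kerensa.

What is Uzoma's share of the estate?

The spouse counts as an additional share at the children's level, so there are 4 primary shares of €23,500. Quinn takes one such share (€23,500).
The children's combined portion (€70,500) is divided into 3 shares of €23,500: Mateus and Kaspar each take €23,500; Jakob's €23,500 share passes to Jakob's issue.
Jakob's share (€23,500) passes entirely to Uzoma.

Uzoma receives €23,500.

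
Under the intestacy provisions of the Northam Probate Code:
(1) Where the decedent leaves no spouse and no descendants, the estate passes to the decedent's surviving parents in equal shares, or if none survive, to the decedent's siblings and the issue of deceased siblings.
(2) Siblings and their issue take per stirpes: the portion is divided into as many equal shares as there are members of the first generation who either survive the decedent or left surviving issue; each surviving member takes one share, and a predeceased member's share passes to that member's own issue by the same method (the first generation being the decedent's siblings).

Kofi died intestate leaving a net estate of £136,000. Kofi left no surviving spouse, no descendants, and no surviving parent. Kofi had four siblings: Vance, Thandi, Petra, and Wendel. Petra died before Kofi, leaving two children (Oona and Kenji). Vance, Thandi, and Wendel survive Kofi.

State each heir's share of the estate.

Vance: £34,000; Thandi: £34,000; Oona: £17,000; Kenji: £17,000; Wendel: £34,000

The entire £136,000 passes to the siblings and their issue.
That amount (£136,000) is divided into 4 shares of £34,000: Vance, Thandi, and Wendel each take £34,000; Petra's £34,000 share passes to Petra's issue.
Petra's share (£34,000) is divided into 2 shares of £17,000: Oona and Kenji each take £17,000.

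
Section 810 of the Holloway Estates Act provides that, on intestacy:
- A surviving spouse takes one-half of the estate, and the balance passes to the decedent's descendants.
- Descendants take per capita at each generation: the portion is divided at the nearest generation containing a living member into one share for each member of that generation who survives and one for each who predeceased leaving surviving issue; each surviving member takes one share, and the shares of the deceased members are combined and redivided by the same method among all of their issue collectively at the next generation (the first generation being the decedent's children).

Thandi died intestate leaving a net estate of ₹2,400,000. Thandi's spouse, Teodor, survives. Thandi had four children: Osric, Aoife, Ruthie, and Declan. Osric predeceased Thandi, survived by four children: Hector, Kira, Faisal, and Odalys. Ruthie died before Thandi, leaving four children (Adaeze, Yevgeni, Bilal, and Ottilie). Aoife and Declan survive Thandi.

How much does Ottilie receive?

Teodor takes one-half of ₹2,400,000 = ₹1,200,000. The remaining ₹1,200,000 passes to the descendants.
The descendants' portion (₹1,200,000) is divided at the children's generation into 4 shares of ₹300,000. Aoife and Declan each take ₹300,000. The 2 shares of the deceased (Osric and Ruthie) are combined into a pool of ₹600,000.
That pool (₹600,000) is divided at the grandchildren's generation equally among Hector, Kira, Faisal, Odalys, Adaeze, Yevgeni, Bilal, and Ottilie: ₹75,000 each.

Ottilie receives ₹75,000.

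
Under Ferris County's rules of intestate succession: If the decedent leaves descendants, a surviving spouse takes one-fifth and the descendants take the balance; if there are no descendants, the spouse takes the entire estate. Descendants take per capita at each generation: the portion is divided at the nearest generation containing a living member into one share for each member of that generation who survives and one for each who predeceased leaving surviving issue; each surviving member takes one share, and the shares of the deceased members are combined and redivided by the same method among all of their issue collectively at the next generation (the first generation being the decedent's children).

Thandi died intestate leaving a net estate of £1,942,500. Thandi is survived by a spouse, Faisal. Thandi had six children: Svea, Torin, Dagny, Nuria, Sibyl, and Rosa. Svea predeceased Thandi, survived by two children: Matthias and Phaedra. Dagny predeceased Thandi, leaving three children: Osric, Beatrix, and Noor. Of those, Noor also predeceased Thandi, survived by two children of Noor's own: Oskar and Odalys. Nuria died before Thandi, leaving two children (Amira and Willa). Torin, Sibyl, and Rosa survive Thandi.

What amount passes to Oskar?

Faisal takes one-fifth of £1,942,500 = £388,500. The remaining £1,554,000 passes to the descendants.
The descendants' portion (£1,554,000) is divided at the children's generation into 6 shares of £259,000. Torin, Sibyl, and Rosa each take £259,000. The 3 shares of the deceased (Svea, Dagny, and Nuria) are combined into a pool of £777,000.
That pool (£777,000) is divided at the grandchildren's generation into 7 shares of £111,000. Matthias, Phaedra, Osric, Beatrix, Amira, and Willa each take £111,000. The remaining share for the deceased Noor (£111,000) is carried to the next generation.
That pool (£111,000) is divided at the great-grandchildren's generation equally among Oskar and Odalys: £55,500 each.

Oskar receives £55,500.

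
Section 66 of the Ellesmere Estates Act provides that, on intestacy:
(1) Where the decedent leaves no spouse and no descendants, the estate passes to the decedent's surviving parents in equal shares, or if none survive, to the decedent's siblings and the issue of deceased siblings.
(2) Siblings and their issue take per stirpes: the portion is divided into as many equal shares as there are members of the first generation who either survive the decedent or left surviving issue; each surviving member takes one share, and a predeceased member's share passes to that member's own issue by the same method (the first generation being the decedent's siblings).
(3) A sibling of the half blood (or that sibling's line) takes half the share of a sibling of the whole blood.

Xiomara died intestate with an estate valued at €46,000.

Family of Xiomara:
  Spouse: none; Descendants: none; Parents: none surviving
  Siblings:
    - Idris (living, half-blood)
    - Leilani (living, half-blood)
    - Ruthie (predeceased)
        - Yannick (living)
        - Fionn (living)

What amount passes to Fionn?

Fionn receives €11,500.

The entire €46,000 passes to the siblings and their issue.
Counting each half-blood sibling's line as half a unit, there are 2 units in €46,000, so one unit is €23,000. Whole-blood lines (Ruthie) take €23,000 each; half-blood lines (Idris and Leilani) take €11,500 each.
Ruthie's share (€23,000) is divided into 2 shares of €11,500: Yannick and Fionn each take €11,500.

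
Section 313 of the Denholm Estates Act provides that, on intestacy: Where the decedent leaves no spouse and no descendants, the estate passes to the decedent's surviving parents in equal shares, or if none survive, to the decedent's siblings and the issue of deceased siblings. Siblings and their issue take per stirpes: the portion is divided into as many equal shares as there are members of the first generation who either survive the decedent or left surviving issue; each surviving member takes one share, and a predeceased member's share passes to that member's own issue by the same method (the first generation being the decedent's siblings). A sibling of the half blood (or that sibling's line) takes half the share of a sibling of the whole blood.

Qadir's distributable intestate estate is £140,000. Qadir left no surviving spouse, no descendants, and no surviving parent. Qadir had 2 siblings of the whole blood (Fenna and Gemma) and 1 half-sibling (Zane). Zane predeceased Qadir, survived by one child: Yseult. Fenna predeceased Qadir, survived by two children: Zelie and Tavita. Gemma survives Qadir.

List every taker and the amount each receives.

The entire £140,000 passes to the siblings and their issue.
Counting each half-blood sibling's line as half a unit, there are 5/2 units in £140,000, so one unit is £56,000. Whole-blood lines (Fenna and Gemma) take £56,000 each; half-blood lines (Zane) take £28,000 each.
Zane's share (£28,000) passes entirely to Yseult.
Fenna's share (£56,000) is divided into 2 shares of £28,000: Zelie and Tavita each take £28,000.

Yseult: £28,000; Zelie: £28,000; Tavita: £28,000; Gemma: £56,000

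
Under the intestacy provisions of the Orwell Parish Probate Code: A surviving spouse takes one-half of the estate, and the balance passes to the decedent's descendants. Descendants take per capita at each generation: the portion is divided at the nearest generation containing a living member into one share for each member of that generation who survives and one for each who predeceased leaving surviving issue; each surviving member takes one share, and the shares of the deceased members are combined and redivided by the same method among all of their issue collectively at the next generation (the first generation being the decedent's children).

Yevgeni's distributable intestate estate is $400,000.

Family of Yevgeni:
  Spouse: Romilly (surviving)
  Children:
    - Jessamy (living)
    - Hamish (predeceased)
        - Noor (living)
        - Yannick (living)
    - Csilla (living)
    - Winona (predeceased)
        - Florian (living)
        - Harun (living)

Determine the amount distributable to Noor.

Romilly takes one-half of $400,000 = $200,000. The remaining $200,000 passes to the descendants.
The descendants' portion ($200,000) is divided at the children's generation into 4 shares of $50,000. Jessamy and Csilla each take $50,000. The 2 shares of the deceased (Hamish and Winona) are combined into a pool of $100,000.
That pool ($100,000) is divided at the grandchildren's generation equally among Noor, Yannick, Florian, and Harun: $25,000 each.

Noor receives $25,000.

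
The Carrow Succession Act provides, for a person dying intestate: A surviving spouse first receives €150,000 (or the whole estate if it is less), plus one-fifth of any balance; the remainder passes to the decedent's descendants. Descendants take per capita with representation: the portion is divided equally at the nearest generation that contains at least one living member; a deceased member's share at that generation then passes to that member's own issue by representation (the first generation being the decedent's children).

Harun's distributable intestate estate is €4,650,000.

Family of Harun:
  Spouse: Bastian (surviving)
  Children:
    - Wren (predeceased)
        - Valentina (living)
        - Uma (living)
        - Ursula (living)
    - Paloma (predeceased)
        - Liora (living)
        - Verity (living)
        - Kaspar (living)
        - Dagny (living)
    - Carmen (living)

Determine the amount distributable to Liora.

Liora receives €300,000.

Bastian first takes €150,000, leaving a balance of €4,500,000. Bastian then takes one-fifth of the balance (€900,000), for a total of €1,050,000. The remaining €3,600,000 passes to the descendants.
The descendants' portion (€3,600,000) is divided into 3 shares of €1,200,000: Carmen takes €1,200,000; Wren's €1,200,000 share passes to Wren's issue; Paloma's €1,200,000 share passes to Paloma's issue.
Wren's share (€1,200,000) is divided into 3 shares of €400,000: Valentina, Uma, and Ursula each take €400,000.
Paloma's share (€1,200,000) is divided into 4 shares of €300,000: Liora, Verity, Kaspar, and Dagny each take €300,000.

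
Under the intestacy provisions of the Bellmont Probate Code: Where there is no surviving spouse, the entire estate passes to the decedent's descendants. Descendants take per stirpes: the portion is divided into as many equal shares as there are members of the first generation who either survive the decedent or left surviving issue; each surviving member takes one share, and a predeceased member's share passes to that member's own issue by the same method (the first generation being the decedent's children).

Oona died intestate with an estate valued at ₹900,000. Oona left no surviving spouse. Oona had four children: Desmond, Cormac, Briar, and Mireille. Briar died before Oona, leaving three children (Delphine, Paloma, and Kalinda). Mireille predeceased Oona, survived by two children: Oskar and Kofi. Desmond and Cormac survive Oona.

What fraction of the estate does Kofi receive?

Kofi receives 1/8 of the estate.

The entire ₹900,000 passes to the descendants.
That amount (₹900,000) is divided into 4 shares of ₹225,000: Desmond and Cormac each take ₹225,000; Briar's ₹225,000 share passes to Briar's issue; Mireille's ₹225,000 share passes to Mireille's issue.
Briar's share (₹225,000) is divided into 3 shares of ₹75,000: Delphine, Paloma, and Kalinda each take ₹75,000.
Mireille's share (₹225,000) is divided into 2 shares of ₹112,500: Oskar and Kofi each take ₹112,500.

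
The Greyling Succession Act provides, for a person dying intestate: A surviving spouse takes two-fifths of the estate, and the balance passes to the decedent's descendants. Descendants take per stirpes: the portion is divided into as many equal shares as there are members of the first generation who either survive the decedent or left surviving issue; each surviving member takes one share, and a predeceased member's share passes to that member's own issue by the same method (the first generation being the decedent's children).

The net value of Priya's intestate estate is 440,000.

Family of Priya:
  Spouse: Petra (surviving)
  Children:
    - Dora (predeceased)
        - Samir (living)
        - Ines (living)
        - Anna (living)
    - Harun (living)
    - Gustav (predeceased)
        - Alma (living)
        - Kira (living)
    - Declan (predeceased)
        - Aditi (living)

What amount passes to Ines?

Ines receives 22,000.

Petra takes two-fifths of 440,000 = 176,000. The remaining 264,000 passes to the descendants.
The descendants' portion (264,000) is divided into 4 shares of 66,000: Harun takes 66,000; Dora's 66,000 share passes to Dora's issue; Gustav's 66,000 share passes to Gustav's issue; Declan's 66,000 share passes to Declan's issue.
Dora's share (66,000) is divided into 3 shares of 22,000: Samir, Ines, and Anna each take 22,000.
Gustav's share (66,000) is divided into 2 shares of 33,000: Alma and Kira each take 33,000.
Declan's share (66,000) passes entirely to Aditi.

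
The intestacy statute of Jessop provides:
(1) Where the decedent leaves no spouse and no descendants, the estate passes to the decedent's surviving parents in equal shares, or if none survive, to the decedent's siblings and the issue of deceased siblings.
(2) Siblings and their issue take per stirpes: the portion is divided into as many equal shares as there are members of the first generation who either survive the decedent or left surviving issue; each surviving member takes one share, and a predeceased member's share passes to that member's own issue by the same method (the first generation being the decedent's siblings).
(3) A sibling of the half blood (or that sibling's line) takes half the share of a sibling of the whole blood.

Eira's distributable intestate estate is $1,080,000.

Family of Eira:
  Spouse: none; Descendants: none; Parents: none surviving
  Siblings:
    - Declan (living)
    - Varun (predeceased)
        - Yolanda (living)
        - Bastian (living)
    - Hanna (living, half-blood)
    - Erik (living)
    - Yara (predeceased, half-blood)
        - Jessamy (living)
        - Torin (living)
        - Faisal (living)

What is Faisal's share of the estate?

Faisal receives $45,000.

The entire $1,080,000 passes to the siblings and their issue.
Counting each half-blood sibling's line as half a unit, there are 4 units in $1,080,000, so one unit is $270,000. Whole-blood lines (Declan, Varun, and Erik) take $270,000 each; half-blood lines (Hanna and Yara) take $135,000 each.
Varun's share ($270,000) is divided into 2 shares of $135,000: Yolanda and Bastian each take $135,000.
Yara's share ($135,000) is divided into 3 shares of $45,000: Jessamy, Torin, and Faisal each take $45,000.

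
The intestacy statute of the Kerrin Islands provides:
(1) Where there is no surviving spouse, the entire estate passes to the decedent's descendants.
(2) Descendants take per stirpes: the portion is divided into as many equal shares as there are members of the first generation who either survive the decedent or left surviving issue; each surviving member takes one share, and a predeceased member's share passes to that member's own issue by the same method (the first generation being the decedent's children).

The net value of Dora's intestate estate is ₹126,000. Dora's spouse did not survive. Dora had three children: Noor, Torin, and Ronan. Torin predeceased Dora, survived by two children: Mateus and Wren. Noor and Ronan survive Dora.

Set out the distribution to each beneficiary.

Noor: ₹42,000; Mateus: ₹21,000; Wren: ₹21,000; Ronan: ₹42,000

The entire ₹126,000 passes to the descendants.
That amount (₹126,000) is divided into 3 shares of ₹42,000: Noor and Ronan each take ₹42,000; Torin's ₹42,000 share passes to Torin's issue.
Torin's share (₹42,000) is divided into 2 shares of ₹21,000: Mateus and Wren each take ₹21,000.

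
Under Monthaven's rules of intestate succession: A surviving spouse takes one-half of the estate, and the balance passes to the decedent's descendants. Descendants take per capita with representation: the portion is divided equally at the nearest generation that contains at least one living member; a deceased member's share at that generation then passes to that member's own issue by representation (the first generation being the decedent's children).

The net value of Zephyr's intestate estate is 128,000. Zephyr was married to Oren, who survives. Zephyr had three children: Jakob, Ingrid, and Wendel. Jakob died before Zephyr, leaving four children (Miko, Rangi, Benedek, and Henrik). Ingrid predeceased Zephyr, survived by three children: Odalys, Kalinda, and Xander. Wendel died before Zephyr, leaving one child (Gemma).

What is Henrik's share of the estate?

Henrik receives 8,000.

Oren takes one-half of 128,000 = 64,000. The remaining 64,000 passes to the descendants.
No child survives, so the initial division is made at the grandchildren's generation.
The descendants' portion (64,000) is divided into 8 shares of 8,000: Miko, Rangi, Benedek, Henrik, Odalys, Kalinda, Xander, and Gemma each take 8,000.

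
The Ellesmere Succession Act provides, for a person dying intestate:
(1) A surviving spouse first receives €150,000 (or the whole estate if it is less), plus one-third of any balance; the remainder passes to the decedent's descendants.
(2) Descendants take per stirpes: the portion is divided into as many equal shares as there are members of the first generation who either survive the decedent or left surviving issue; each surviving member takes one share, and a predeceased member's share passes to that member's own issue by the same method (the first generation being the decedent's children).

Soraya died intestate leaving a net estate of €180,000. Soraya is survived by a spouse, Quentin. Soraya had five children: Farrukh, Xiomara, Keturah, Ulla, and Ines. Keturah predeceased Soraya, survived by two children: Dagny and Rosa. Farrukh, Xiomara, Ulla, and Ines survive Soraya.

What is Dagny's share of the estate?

Dagny receives €2,000.

Quentin first takes €150,000, leaving a balance of €30,000. Quentin then takes one-third of the balance (€10,000), for a total of €160,000. The remaining €20,000 passes to the descendants.
The descendants' portion (€20,000) is divided into 5 shares of €4,000: Farrukh, Xiomara, Ulla, and Ines each take €4,000; Keturah's €4,000 share passes to Keturah's issue.
Keturah's share (€4,000) is divided into 2 shares of €2,000: Dagny and Rosa each take €2,000.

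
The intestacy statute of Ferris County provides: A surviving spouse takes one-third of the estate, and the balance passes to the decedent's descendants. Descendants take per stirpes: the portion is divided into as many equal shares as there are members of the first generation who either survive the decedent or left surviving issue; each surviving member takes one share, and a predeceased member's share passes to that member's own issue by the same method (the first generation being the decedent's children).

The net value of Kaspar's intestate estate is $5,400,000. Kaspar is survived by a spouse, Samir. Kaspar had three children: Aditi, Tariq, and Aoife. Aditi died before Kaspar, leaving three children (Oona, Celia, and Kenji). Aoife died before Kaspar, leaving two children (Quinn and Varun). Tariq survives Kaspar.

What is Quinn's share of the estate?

Samir takes one-third of $5,400,000 = $1,800,000. The remaining $3,600,000 passes to the descendants.
The descendants' portion ($3,600,000) is divided into 3 shares of $1,200,000: Tariq takes $1,200,000; Aditi's $1,200,000 share passes to Aditi's issue; Aoife's $1,200,000 share passes to Aoife's issue.
Aditi's share ($1,200,000) is divided into 3 shares of $400,000: Oona, Celia, and Kenji each take $400,000.
Aoife's share ($1,200,000) is divided into 2 shares of $600,000: Quinn and Varun each take $600,000.

Quinn receives $600,000.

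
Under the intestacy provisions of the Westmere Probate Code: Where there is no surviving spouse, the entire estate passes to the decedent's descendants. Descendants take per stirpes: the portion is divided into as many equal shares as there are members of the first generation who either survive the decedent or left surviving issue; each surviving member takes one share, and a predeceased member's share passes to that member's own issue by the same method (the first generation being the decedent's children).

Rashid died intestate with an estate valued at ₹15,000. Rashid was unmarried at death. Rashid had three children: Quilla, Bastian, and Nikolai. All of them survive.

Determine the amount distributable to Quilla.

Quilla receives ₹5,000.

The entire ₹15,000 passes to the descendants.
That amount (₹15,000) is divided into 3 shares of ₹5,000: Quilla, Bastian, and Nikolai each take ₹5,000.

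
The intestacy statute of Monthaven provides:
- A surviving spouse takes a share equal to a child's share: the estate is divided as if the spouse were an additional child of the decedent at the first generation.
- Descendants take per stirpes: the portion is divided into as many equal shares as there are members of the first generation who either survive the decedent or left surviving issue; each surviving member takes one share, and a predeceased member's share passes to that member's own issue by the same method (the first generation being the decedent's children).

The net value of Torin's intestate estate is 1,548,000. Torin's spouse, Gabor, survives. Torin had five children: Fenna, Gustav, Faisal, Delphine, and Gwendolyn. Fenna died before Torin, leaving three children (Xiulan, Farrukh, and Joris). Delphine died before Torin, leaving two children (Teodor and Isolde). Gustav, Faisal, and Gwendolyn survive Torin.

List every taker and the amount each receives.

Gabor: 258,000; Xiulan: 86,000; Farrukh: 86,000; Joris: 86,000; Gustav: 258,000; Faisal: 258,000; Teodor: 129,000; Isolde: 129,000; Gwendolyn: 258,000

The spouse counts as an additional share at the children's level, so there are 6 primary shares of 258,000. Gabor takes one such share (258,000).
The children's combined portion (1,290,000) is divided into 5 shares of 258,000: Gustav, Faisal, and Gwendolyn each take 258,000; Fenna's 258,000 share passes to Fenna's issue; Delphine's 258,000 share passes to Delphine's issue.
Fenna's share (258,000) is divided into 3 shares of 86,000: Xiulan, Farrukh, and Joris each take 86,000.
Delphine's share (258,000) is divided into 2 shares of 129,000: Teodor and Isolde each take 129,000.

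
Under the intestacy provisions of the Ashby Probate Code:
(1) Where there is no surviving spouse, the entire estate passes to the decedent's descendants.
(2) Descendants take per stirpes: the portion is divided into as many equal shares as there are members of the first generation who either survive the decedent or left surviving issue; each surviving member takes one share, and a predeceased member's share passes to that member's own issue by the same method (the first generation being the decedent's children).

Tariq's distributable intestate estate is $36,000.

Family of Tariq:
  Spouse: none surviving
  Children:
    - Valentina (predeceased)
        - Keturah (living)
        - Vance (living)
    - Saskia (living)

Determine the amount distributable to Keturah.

Keturah receives $9,000.

The entire $36,000 passes to the descendants.
That amount ($36,000) is divided into 2 shares of $18,000: Saskia takes $18,000; Valentina's $18,000 share passes to Valentina's issue.
Valentina's share ($18,000) is divided into 2 shares of $9,000: Keturah and Vance each take $9,000.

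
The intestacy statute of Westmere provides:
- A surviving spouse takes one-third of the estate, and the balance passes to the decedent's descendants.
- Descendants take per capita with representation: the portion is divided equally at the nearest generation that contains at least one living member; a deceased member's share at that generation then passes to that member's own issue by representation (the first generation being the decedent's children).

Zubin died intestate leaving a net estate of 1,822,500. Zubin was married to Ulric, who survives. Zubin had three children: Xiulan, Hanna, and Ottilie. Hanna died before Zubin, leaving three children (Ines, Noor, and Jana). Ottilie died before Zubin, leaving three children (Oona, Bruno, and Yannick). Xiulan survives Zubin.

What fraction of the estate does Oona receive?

Oona receives 2/27 of the estate.

Ulric takes one-third of 1,822,500 = 607,500. The remaining 1,215,000 passes to the descendants.
The descendants' portion (1,215,000) is divided into 3 shares of 405,000: Xiulan takes 405,000; Hanna's 405,000 share passes to Hanna's issue; Ottilie's 405,000 share passes to Ottilie's issue.
Hanna's share (405,000) is divided into 3 shares of 135,000: Ines, Noor, and Jana each take 135,000.
Ottilie's share (405,000) is divided into 3 shares of 135,000: Oona, Bruno, and Yannick each take 135,000.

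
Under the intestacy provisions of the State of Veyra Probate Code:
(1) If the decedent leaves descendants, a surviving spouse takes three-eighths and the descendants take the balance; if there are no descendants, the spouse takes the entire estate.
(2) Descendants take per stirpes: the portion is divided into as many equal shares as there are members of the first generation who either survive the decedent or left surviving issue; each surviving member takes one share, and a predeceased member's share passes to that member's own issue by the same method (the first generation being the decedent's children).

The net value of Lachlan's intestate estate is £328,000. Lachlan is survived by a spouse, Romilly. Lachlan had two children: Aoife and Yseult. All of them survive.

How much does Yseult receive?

Romilly takes three-eighths of £328,000 = £123,000. The remaining £205,000 passes to the descendants.
The descendants' portion (£205,000) is divided into 2 shares of £102,500: Aoife and Yseult each take £102,500.

Yseult receives £102,500.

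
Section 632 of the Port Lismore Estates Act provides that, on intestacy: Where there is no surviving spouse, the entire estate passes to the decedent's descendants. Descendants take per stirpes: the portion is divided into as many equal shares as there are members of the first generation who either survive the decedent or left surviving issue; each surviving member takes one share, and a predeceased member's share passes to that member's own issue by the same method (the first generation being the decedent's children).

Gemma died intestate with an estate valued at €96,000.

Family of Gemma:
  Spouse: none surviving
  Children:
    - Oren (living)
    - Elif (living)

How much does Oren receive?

Oren receives €48,000.

The entire €96,000 passes to the descendants.
That amount (€96,000) is divided into 2 shares of €48,000: Oren and Elif each take €48,000.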